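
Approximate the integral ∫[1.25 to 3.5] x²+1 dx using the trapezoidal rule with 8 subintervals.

f(x) = x²+1
a = 1.25, b = 3.5, n = 8
h = (b - a)/n = 0.281250

Trapezoidal rule: (h/2)[f(x₀) + 2f(x₁) + 2f(x₂) + ... + f(xₙ)]

x_0 = 1.2500, f(x_0) = 2.562500, coefficient = 1
x_1 = 1.5312, f(x_1) = 3.344727, coefficient = 2
x_2 = 1.8125, f(x_2) = 4.285156, coefficient = 2
x_3 = 2.0938, f(x_3) = 5.383789, coefficient = 2
x_4 = 2.3750, f(x_4) = 6.640625, coefficient = 2
x_5 = 2.6562, f(x_5) = 8.055664, coefficient = 2
x_6 = 2.9375, f(x_6) = 9.628906, coefficient = 2
x_7 = 3.2188, f(x_7) = 11.360352, coefficient = 2
x_8 = 3.5000, f(x_8) = 13.250000, coefficient = 1

I ≈ (0.281250/2) × 113.210938 = 15.920288
Exact value: 15.890625
Error: 0.029663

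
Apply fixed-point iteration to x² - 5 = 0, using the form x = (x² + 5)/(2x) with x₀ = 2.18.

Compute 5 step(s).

Equation: x² - 5 = 0
Fixed-point form: x = (x² + 5)/(2x)
x₀ = 2.18

x_1 = g(2.180000) = 2.236789
x_2 = g(2.236789) = 2.236068
x_3 = g(2.236068) = 2.236068
x_4 = g(2.236068) = 2.236068
x_5 = g(2.236068) = 2.236068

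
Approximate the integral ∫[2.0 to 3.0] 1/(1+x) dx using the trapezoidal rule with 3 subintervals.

f(x) = 1/(1+x)
a = 2.0, b = 3.0, n = 3
h = (b - a)/n = 0.333333

Trapezoidal rule: (h/2)[f(x₀) + 2f(x₁) + 2f(x₂) + ... + f(xₙ)]

x_0 = 2.0000, f(x_0) = 0.333333, coefficient = 1
x_1 = 2.3333, f(x_1) = 0.300000, coefficient = 2
x_2 = 2.6667, f(x_2) = 0.272727, coefficient = 2
x_3 = 3.0000, f(x_3) = 0.250000, coefficient = 1

I ≈ (0.333333/2) × 1.728788 = 0.288131
Exact value: 0.287682
Error: 0.000449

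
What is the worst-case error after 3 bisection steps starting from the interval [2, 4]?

Bisection error bound: |error| ≤ (b-a)/2^n
|error| ≤ (4 - 2)/2^3 = 2/2^3
|error| ≤ 0.2500000000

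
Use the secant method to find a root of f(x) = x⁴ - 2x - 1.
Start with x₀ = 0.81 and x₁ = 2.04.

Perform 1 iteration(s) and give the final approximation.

f(x) = x⁴ - 2x - 1
x₀ = 0.81, x₁ = 2.04

Secant formula: x_{n+1} = x_n - f(x_n)(x_n - x_{n-1})/(f(x_n) - f(x_{n-1}))

Iteration 1:
  f(0.810000) = -2.189533
  f(2.040000) = 12.238915
  x_2 = 2.040000 - 12.238915×(2.040000 - 0.810000)/(12.238915 - (-2.189533))
       = 0.996654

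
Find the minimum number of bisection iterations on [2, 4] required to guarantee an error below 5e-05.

We need (b-a)/2^n ≤ 5e-05
(4 - 2)/2^n ≤ 5e-05
2/2^n ≤ 5e-05
2^n ≥ 40000
n ≥ log₂(40000) = 15.29
n ≥ 16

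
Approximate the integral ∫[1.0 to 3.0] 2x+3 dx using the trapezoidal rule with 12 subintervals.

f(x) = 2x+3
a = 1.0, b = 3.0, n = 12
h = (b - a)/n = 0.166667

Trapezoidal rule: (h/2)[f(x₀) + 2f(x₁) + 2f(x₂) + ... + f(xₙ)]

x_0 = 1.0000, f(x_0) = 5.000000, coefficient = 1
x_1 = 1.1667, f(x_1) = 5.333333, coefficient = 2
x_2 = 1.3333, f(x_2) = 5.666667, coefficient = 2
x_3 = 1.5000, f(x_3) = 6.000000, coefficient = 2
x_4 = 1.6667, f(x_4) = 6.333333, coefficient = 2
x_5 = 1.8333, f(x_5) = 6.666667, coefficient = 2
x_6 = 2.0000, f(x_6) = 7.000000, coefficient = 2
x_7 = 2.1667, f(x_7) = 7.333333, coefficient = 2
x_8 = 2.3333, f(x_8) = 7.666667, coefficient = 2
x_9 = 2.5000, f(x_9) = 8.000000, coefficient = 2
x_10 = 2.6667, f(x_10) = 8.333333, coefficient = 2
x_11 = 2.8333, f(x_11) = 8.666667, coefficient = 2
x_12 = 3.0000, f(x_12) = 9.000000, coefficient = 1

I ≈ (0.166667/2) × 168.000000 = 14.000000
Exact value: 14.000000
Error: 0.000000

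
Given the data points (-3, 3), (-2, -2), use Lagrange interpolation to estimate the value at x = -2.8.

Lagrange interpolation formula:
P(x) = Σ yᵢ × Lᵢ(x)
where Lᵢ(x) = Π_{j≠i} (x - xⱼ)/(xᵢ - xⱼ)

L_0(-2.8) = (-2.8 - (-2))/(-3 - (-2)) = 0.800000
L_1(-2.8) = (-2.8 - (-3))/(-2 - (-3)) = 0.200000

P(-2.8) = 3×L_0(-2.8) + (-2)×L_1(-2.8)
P(-2.8) = 2.000000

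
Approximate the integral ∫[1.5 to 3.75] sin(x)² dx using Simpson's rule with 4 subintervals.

f(x) = sin(x)²
a = 1.5, b = 3.75, n = 4
h = (b - a)/n = 0.562500

Simpson's rule: (h/3)[f(x₀) + 4f(x₁) + 2f(x₂) + ... + f(xₙ)]

x_0 = 1.5000, f(x_0) = 0.994996, coefficient = 1
x_1 = 2.0625, f(x_1) = 0.777095, coefficient = 4
x_2 = 2.6250, f(x_2) = 0.243957, coefficient = 2
x_3 = 3.1875, f(x_3) = 0.002106, coefficient = 4
x_4 = 3.7500, f(x_4) = 0.326682, coefficient = 1

I ≈ (0.562500/3) × 4.926396 = 0.923699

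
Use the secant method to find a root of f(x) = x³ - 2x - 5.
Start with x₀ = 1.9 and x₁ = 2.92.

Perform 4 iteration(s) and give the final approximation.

f(x) = x³ - 2x - 5
x₀ = 1.9, x₁ = 2.92

Secant formula: x_{n+1} = x_n - f(x_n)(x_n - x_{n-1})/(f(x_n) - f(x_{n-1}))

Iteration 1:
  f(1.900000) = -1.941000
  f(2.920000) = 14.057088
  x_2 = 2.920000 - 14.057088×(2.920000 - 1.900000)/(14.057088 - (-1.941000))
       = 2.023754
Iteration 2:
  f(2.920000) = 14.057088
  f(2.023754) = -0.759066
  x_3 = 2.023754 - (-0.759066)×(2.023754 - 2.920000)/(-0.759066 - 14.057088)
       = 2.069670
Iteration 3:
  f(2.023754) = -0.759066
  f(2.069670) = -0.273835
  x_4 = 2.069670 - (-0.273835)×(2.069670 - 2.023754)/(-0.273835 - (-0.759066))
       = 2.095583
Iteration 4:
  f(2.069670) = -0.273835
  f(2.095583) = 0.011520
  x_5 = 2.095583 - 0.011520×(2.095583 - 2.069670)/(0.011520 - (-0.273835))
       = 2.094537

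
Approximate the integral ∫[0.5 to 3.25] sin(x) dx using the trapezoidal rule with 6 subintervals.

f(x) = sin(x)
a = 0.5, b = 3.25, n = 6
h = (b - a)/n = 0.458333

Trapezoidal rule: (h/2)[f(x₀) + 2f(x₁) + 2f(x₂) + ... + f(xₙ)]

x_0 = 0.5000, f(x_0) = 0.479426, coefficient = 1
x_1 = 0.9583, f(x_1) = 0.818235, coefficient = 2
x_2 = 1.4167, f(x_2) = 0.988146, coefficient = 2
x_3 = 1.8750, f(x_3) = 0.954086, coefficient = 2
x_4 = 2.3333, f(x_4) = 0.723086, coefficient = 2
x_5 = 2.7917, f(x_5) = 0.342828, coefficient = 2
x_6 = 3.2500, f(x_6) = -0.108195, coefficient = 1

I ≈ (0.458333/2) × 8.023990 = 1.838831
Exact value: 1.871712
Error: 0.032881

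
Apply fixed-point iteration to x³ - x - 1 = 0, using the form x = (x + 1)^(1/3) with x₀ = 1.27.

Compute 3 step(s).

Equation: x³ - x - 1 = 0
Fixed-point form: x = (x + 1)^(1/3)
x₀ = 1.27

x_1 = g(1.270000) = 1.314242
x_2 = g(1.314242) = 1.322725
x_3 = g(1.322725) = 1.324339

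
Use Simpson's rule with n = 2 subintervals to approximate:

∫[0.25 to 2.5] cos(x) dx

f(x) = cos(x)
a = 0.25, b = 2.5, n = 2
h = (b - a)/n = 1.125000

Simpson's rule: (h/3)[f(x₀) + 4f(x₁) + 2f(x₂) + ... + f(xₙ)]

x_0 = 0.2500, f(x_0) = 0.968912, coefficient = 1
x_1 = 1.3750, f(x_1) = 0.194548, coefficient = 4
x_2 = 2.5000, f(x_2) = -0.801144, coefficient = 1

I ≈ (1.125000/3) × 0.945960 = 0.354735
Exact value: 0.351068
Error: 0.003667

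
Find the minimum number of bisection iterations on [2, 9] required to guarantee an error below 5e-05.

We need (b-a)/2^n ≤ 5e-05
(9 - 2)/2^n ≤ 5e-05
7/2^n ≤ 5e-05
2^n ≥ 140000
n ≥ log₂(140000) = 17.10
n ≥ 18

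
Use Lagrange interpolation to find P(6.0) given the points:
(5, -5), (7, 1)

Lagrange interpolation formula:
P(x) = Σ yᵢ × Lᵢ(x)
where Lᵢ(x) = Π_{j≠i} (x - xⱼ)/(xᵢ - xⱼ)

L_0(6.0) = (6.0 - 7)/(5 - 7) = 0.500000
L_1(6.0) = (6.0 - 5)/(7 - 5) = 0.500000

P(6.0) = (-5)×L_0(6.0) + 1×L_1(6.0)
P(6.0) = -2.000000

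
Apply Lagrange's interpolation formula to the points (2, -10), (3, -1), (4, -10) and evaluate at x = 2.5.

Lagrange interpolation formula:
P(x) = Σ yᵢ × Lᵢ(x)
where Lᵢ(x) = Π_{j≠i} (x - xⱼ)/(xᵢ - xⱼ)

L_0(2.5) = (2.5 - 3)/(2 - 3) × (2.5 - 4)/(2 - 4) = 0.375000
L_1(2.5) = (2.5 - 2)/(3 - 2) × (2.5 - 4)/(3 - 4) = 0.750000
L_2(2.5) = (2.5 - 2)/(4 - 2) × (2.5 - 3)/(4 - 3) = -0.125000

P(2.5) = (-10)×L_0(2.5) + (-1)×L_1(2.5) + (-10)×L_2(2.5)
P(2.5) = -3.250000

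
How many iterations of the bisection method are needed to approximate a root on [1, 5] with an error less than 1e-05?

We need (b-a)/2^n ≤ 1e-05
(5 - 1)/2^n ≤ 1e-05
4/2^n ≤ 1e-05
2^n ≥ 400000
n ≥ log₂(400000) = 18.61
n ≥ 19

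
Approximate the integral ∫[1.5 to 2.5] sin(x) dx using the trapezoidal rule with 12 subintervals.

f(x) = sin(x)
a = 1.5, b = 2.5, n = 12
h = (b - a)/n = 0.083333

Trapezoidal rule: (h/2)[f(x₀) + 2f(x₁) + 2f(x₂) + ... + f(xₙ)]

x_0 = 1.5000, f(x_0) = 0.997495, coefficient = 1
x_1 = 1.5833, f(x_1) = 0.999921, coefficient = 2
x_2 = 1.6667, f(x_2) = 0.995408, coefficient = 2
x_3 = 1.7500, f(x_3) = 0.983986, coefficient = 2
x_4 = 1.8333, f(x_4) = 0.965735, coefficient = 2
x_5 = 1.9167, f(x_5) = 0.940781, coefficient = 2
x_6 = 2.0000, f(x_6) = 0.909297, coefficient = 2
x_7 = 2.0833, f(x_7) = 0.871503, coefficient = 2
x_8 = 2.1667, f(x_8) = 0.827660, coefficient = 2
x_9 = 2.2500, f(x_9) = 0.778073, coefficient = 2
x_10 = 2.3333, f(x_10) = 0.723086, coefficient = 2
x_11 = 2.4167, f(x_11) = 0.663080, coefficient = 2
x_12 = 2.5000, f(x_12) = 0.598472, coefficient = 1

I ≈ (0.083333/2) × 20.913029 = 0.871376
Exact value: 0.871881
Error: 0.000505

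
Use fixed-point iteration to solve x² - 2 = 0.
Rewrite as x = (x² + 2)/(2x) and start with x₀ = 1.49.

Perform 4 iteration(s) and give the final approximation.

Equation: x² - 2 = 0
Fixed-point form: x = (x² + 2)/(2x)
x₀ = 1.49

x_1 = g(1.490000) = 1.416141
x_2 = g(1.416141) = 1.414215
x_3 = g(1.414215) = 1.414214
x_4 = g(1.414214) = 1.414214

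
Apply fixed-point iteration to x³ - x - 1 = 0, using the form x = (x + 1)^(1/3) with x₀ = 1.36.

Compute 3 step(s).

Equation: x³ - x - 1 = 0
Fixed-point form: x = (x + 1)^(1/3)
x₀ = 1.36

x_1 = g(1.360000) = 1.331386
x_2 = g(1.331386) = 1.325983
x_3 = g(1.325983) = 1.324958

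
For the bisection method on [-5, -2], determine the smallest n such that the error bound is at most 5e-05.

We need (b-a)/2^n ≤ 5e-05
(-2 - (-5))/2^n ≤ 5e-05
3/2^n ≤ 5e-05
2^n ≥ 60000
n ≥ log₂(60000) = 15.87
n ≥ 16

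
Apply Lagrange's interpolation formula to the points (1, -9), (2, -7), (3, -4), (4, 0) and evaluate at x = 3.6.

Lagrange interpolation formula:
P(x) = Σ yᵢ × Lᵢ(x)
where Lᵢ(x) = Π_{j≠i} (x - xⱼ)/(xᵢ - xⱼ)

L_0(3.6) = (3.6 - 2)/(1 - 2) × (3.6 - 3)/(1 - 3) × (3.6 - 4)/(1 - 4) = 0.064000
L_1(3.6) = (3.6 - 1)/(2 - 1) × (3.6 - 3)/(2 - 3) × (3.6 - 4)/(2 - 4) = -0.312000
L_2(3.6) = (3.6 - 1)/(3 - 1) × (3.6 - 2)/(3 - 2) × (3.6 - 4)/(3 - 4) = 0.832000
L_3(3.6) = (3.6 - 1)/(4 - 1) × (3.6 - 2)/(4 - 2) × (3.6 - 3)/(4 - 3) = 0.416000

P(3.6) = (-9)×L_0(3.6) + (-7)×L_1(3.6) + (-4)×L_2(3.6) + 0×L_3(3.6)
P(3.6) = -1.720000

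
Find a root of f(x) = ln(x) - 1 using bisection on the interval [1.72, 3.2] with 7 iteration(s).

f(x) = ln(x) - 1
Initial interval: [1.72, 3.2]

Iteration 1:
  c_1 = (1.720000 + 3.200000)/2 = 2.460000
  f(c_1) = f(2.460000) = -0.099839
  f(a) × f(c) ≥ 0, new interval: [2.460000, 3.200000]
Iteration 2:
  c_2 = (2.460000 + 3.200000)/2 = 2.830000
  f(c_2) = f(2.830000) = 0.040277
  f(a) × f(c) < 0, new interval: [2.460000, 2.830000]
Iteration 3:
  c_3 = (2.460000 + 2.830000)/2 = 2.645000
  f(c_3) = f(2.645000) = -0.027329
  f(a) × f(c) ≥ 0, new interval: [2.645000, 2.830000]
Iteration 4:
  c_4 = (2.645000 + 2.830000)/2 = 2.737500
  f(c_4) = f(2.737500) = 0.007045
  f(a) × f(c) < 0, new interval: [2.645000, 2.737500]
Iteration 5:
  c_5 = (2.645000 + 2.737500)/2 = 2.691250
  f(c_5) = f(2.691250) = -0.009994
  f(a) × f(c) ≥ 0, new interval: [2.691250, 2.737500]
Iteration 6:
  c_6 = (2.691250 + 2.737500)/2 = 2.714375
  f(c_6) = f(2.714375) = -0.001438
  f(a) × f(c) ≥ 0, new interval: [2.714375, 2.737500]
Iteration 7:
  c_7 = (2.714375 + 2.737500)/2 = 2.725937
  f(c_7) = f(2.725937) = 0.002812
  f(a) × f(c) < 0, new interval: [2.714375, 2.725937]

After 7 iteration(s), the approximation is c_7 = 2.725937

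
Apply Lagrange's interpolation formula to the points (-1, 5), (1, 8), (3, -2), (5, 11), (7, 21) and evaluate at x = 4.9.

Lagrange interpolation formula:
P(x) = Σ yᵢ × Lᵢ(x)
where Lᵢ(x) = Π_{j≠i} (x - xⱼ)/(xᵢ - xⱼ)

L_0(4.9) = (4.9 - 1)/(-1 - 1) × (4.9 - 3)/(-1 - 3) × (4.9 - 5)/(-1 - 5) × (4.9 - 7)/(-1 - 7) = 0.004052
L_1(4.9) = (4.9 - (-1))/(1 - (-1)) × (4.9 - 3)/(1 - 3) × (4.9 - 5)/(1 - 5) × (4.9 - 7)/(1 - 7) = -0.024522
L_2(4.9) = (4.9 - (-1))/(3 - (-1)) × (4.9 - 1)/(3 - 1) × (4.9 - 5)/(3 - 5) × (4.9 - 7)/(3 - 7) = 0.075502
L_3(4.9) = (4.9 - (-1))/(5 - (-1)) × (4.9 - 1)/(5 - 1) × (4.9 - 3)/(5 - 3) × (4.9 - 7)/(5 - 7) = 0.956353
L_4(4.9) = (4.9 - (-1))/(7 - (-1)) × (4.9 - 1)/(7 - 1) × (4.9 - 3)/(7 - 3) × (4.9 - 5)/(7 - 5) = -0.011385

P(4.9) = 5×L_0(4.9) + 8×L_1(4.9) + (-2)×L_2(4.9) + 11×L_3(4.9) + 21×L_4(4.9)
P(4.9) = 9.953880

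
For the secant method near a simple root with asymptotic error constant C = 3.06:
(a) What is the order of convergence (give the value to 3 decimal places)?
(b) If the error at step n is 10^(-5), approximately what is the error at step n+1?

(a) Secant method has superlinear convergence with order φ = (1+√5)/2 ≈ 1.618.
    This means |e_{n+1}| ≈ C|e_n|^1.618.

(b) With |e_n| = 10^(-5) and C = 3.06:
    |e_{n+1}| ≈ 3.06 × (10^(-5))^1.618 = 3.06 × 10^(-8.09)

(a) ≈ 1.618 (golden ratio); (b) |e_{n+1}| ≈ 2.486e-08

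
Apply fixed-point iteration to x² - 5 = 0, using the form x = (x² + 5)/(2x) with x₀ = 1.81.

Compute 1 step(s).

Equation: x² - 5 = 0
Fixed-point form: x = (x² + 5)/(2x)
x₀ = 1.81

x_1 = g(1.810000) = 2.286215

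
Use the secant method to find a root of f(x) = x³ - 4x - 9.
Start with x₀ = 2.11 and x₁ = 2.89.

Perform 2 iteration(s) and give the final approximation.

f(x) = x³ - 4x - 9
x₀ = 2.11, x₁ = 2.89

Secant formula: x_{n+1} = x_n - f(x_n)(x_n - x_{n-1})/(f(x_n) - f(x_{n-1}))

Iteration 1:
  f(2.110000) = -8.046069
  f(2.890000) = 3.577569
  x_2 = 2.890000 - 3.577569×(2.890000 - 2.110000)/(3.577569 - (-8.046069))
       = 2.649929
Iteration 2:
  f(2.890000) = 3.577569
  f(2.649929) = -0.991595
  x_3 = 2.649929 - (-0.991595)×(2.649929 - 2.890000)/(-0.991595 - 3.577569)
       = 2.702029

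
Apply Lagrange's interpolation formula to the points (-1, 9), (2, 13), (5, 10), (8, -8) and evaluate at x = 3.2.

Lagrange interpolation formula:
P(x) = Σ yᵢ × Lᵢ(x)
where Lᵢ(x) = Π_{j≠i} (x - xⱼ)/(xᵢ - xⱼ)

L_0(3.2) = (3.2 - 2)/(-1 - 2) × (3.2 - 5)/(-1 - 5) × (3.2 - 8)/(-1 - 8) = -0.064000
L_1(3.2) = (3.2 - (-1))/(2 - (-1)) × (3.2 - 5)/(2 - 5) × (3.2 - 8)/(2 - 8) = 0.672000
L_2(3.2) = (3.2 - (-1))/(5 - (-1)) × (3.2 - 2)/(5 - 2) × (3.2 - 8)/(5 - 8) = 0.448000
L_3(3.2) = (3.2 - (-1))/(8 - (-1)) × (3.2 - 2)/(8 - 2) × (3.2 - 5)/(8 - 5) = -0.056000

P(3.2) = 9×L_0(3.2) + 13×L_1(3.2) + 10×L_2(3.2) + (-8)×L_3(3.2)
P(3.2) = 13.088000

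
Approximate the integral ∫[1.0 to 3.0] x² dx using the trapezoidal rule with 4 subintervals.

f(x) = x²
a = 1.0, b = 3.0, n = 4
h = (b - a)/n = 0.500000

Trapezoidal rule: (h/2)[f(x₀) + 2f(x₁) + 2f(x₂) + ... + f(xₙ)]

x_0 = 1.0000, f(x_0) = 1.000000, coefficient = 1
x_1 = 1.5000, f(x_1) = 2.250000, coefficient = 2
x_2 = 2.0000, f(x_2) = 4.000000, coefficient = 2
x_3 = 2.5000, f(x_3) = 6.250000, coefficient = 2
x_4 = 3.0000, f(x_4) = 9.000000, coefficient = 1

I ≈ (0.500000/2) × 35.000000 = 8.750000
Exact value: 8.666667
Error: 0.083333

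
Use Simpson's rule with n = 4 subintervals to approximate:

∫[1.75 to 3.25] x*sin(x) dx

f(x) = x*sin(x)
a = 1.75, b = 3.25, n = 4
h = (b - a)/n = 0.375000

Simpson's rule: (h/3)[f(x₀) + 4f(x₁) + 2f(x₂) + ... + f(xₙ)]

x_0 = 1.7500, f(x_0) = 1.721975, coefficient = 1
x_1 = 2.1250, f(x_1) = 1.806930, coefficient = 4
x_2 = 2.5000, f(x_2) = 1.496180, coefficient = 2
x_3 = 2.8750, f(x_3) = 0.757407, coefficient = 4
x_4 = 3.2500, f(x_4) = -0.351634, coefficient = 1

I ≈ (0.375000/3) × 14.620049 = 1.827506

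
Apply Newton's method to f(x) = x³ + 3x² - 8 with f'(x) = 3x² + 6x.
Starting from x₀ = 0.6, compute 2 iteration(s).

f(x) = x³ + 3x² - 8
f'(x) = 3x² + 6x
x₀ = 0.6

Newton-Raphson formula: x_{n+1} = x_n - f(x_n)/f'(x_n)

Iteration 1:
  f(0.600000) = -6.704000
  f'(0.600000) = 4.680000
  x_1 = 0.600000 - (-6.704000)/4.680000 = 2.032479
Iteration 2:
  f(2.032479) = 12.789015
  f'(2.032479) = 24.587780
  x_2 = 2.032479 - 12.789015/24.587780 = 1.512342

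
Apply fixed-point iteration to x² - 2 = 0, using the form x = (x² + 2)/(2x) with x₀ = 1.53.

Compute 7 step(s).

Equation: x² - 2 = 0
Fixed-point form: x = (x² + 2)/(2x)
x₀ = 1.53

x_1 = g(1.530000) = 1.418595
x_2 = g(1.418595) = 1.414220
x_3 = g(1.414220) = 1.414214
x_4 = g(1.414214) = 1.414214
x_5 = g(1.414214) = 1.414214
x_6 = g(1.414214) = 1.414214
x_7 = g(1.414214) = 1.414214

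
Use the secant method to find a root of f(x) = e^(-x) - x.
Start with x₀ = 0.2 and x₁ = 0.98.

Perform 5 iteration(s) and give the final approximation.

f(x) = e^(-x) - x
x₀ = 0.2, x₁ = 0.98

Secant formula: x_{n+1} = x_n - f(x_n)(x_n - x_{n-1})/(f(x_n) - f(x_{n-1}))

Iteration 1:
  f(0.200000) = 0.618731
  f(0.980000) = -0.604689
  x_2 = 0.980000 - (-0.604689)×(0.980000 - 0.200000)/(-0.604689 - 0.618731)
       = 0.594476
Iteration 2:
  f(0.980000) = -0.604689
  f(0.594476) = -0.042625
  x_3 = 0.594476 - (-0.042625)×(0.594476 - 0.980000)/(-0.042625 - (-0.604689))
       = 0.565240
Iteration 3:
  f(0.594476) = -0.042625
  f(0.565240) = 0.002984
  x_4 = 0.565240 - 0.002984×(0.565240 - 0.594476)/(0.002984 - (-0.042625))
       = 0.567153
Iteration 4:
  f(0.565240) = 0.002984
  f(0.567153) = -0.000015
  x_5 = 0.567153 - (-0.000015)×(0.567153 - 0.565240)/(-0.000015 - 0.002984)
       = 0.567143
Iteration 5:
  f(0.567153) = -0.000015
  f(0.567143) = 0.000000
  x_6 = 0.567143 - 0.000000×(0.567143 - 0.567153)/(0.000000 - (-0.000015))
       = 0.567143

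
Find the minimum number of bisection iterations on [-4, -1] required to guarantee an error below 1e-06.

We need (b-a)/2^n ≤ 1e-06
(-1 - (-4))/2^n ≤ 1e-06
3/2^n ≤ 1e-06
2^n ≥ 3000000
n ≥ log₂(3000000) = 21.52
n ≥ 22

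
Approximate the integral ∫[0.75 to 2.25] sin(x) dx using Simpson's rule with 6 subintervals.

f(x) = sin(x)
a = 0.75, b = 2.25, n = 6
h = (b - a)/n = 0.250000

Simpson's rule: (h/3)[f(x₀) + 4f(x₁) + 2f(x₂) + ... + f(xₙ)]

x_0 = 0.7500, f(x_0) = 0.681639, coefficient = 1
x_1 = 1.0000, f(x_1) = 0.841471, coefficient = 4
x_2 = 1.2500, f(x_2) = 0.948985, coefficient = 2
x_3 = 1.5000, f(x_3) = 0.997495, coefficient = 4
x_4 = 1.7500, f(x_4) = 0.983986, coefficient = 2
x_5 = 2.0000, f(x_5) = 0.909297, coefficient = 4
x_6 = 2.2500, f(x_6) = 0.778073, coefficient = 1

I ≈ (0.250000/3) × 16.318707 = 1.359892
Exact value: 1.359862
Error: 0.000030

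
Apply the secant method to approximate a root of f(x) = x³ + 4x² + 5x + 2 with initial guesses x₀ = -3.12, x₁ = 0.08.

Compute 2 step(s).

f(x) = x³ + 4x² + 5x + 2
x₀ = -3.12, x₁ = 0.08

Secant formula: x_{n+1} = x_n - f(x_n)(x_n - x_{n-1})/(f(x_n) - f(x_{n-1}))

Iteration 1:
  f(-3.120000) = -5.033728
  f(0.080000) = 2.426112
  x_2 = 0.080000 - 2.426112×(0.080000 - (-3.120000))/(2.426112 - (-5.033728))
       = -0.960714
Iteration 2:
  f(0.080000) = 2.426112
  f(-0.960714) = 0.001604
  x_3 = -0.960714 - 0.001604×(-0.960714 - 0.080000)/(0.001604 - 2.426112)
       = -0.961402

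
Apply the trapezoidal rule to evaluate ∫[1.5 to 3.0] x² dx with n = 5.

f(x) = x²
a = 1.5, b = 3.0, n = 5
h = (b - a)/n = 0.300000

Trapezoidal rule: (h/2)[f(x₀) + 2f(x₁) + 2f(x₂) + ... + f(xₙ)]

x_0 = 1.5000, f(x_0) = 2.250000, coefficient = 1
x_1 = 1.8000, f(x_1) = 3.240000, coefficient = 2
x_2 = 2.1000, f(x_2) = 4.410000, coefficient = 2
x_3 = 2.4000, f(x_3) = 5.760000, coefficient = 2
x_4 = 2.7000, f(x_4) = 7.290000, coefficient = 2
x_5 = 3.0000, f(x_5) = 9.000000, coefficient = 1

I ≈ (0.300000/2) × 52.650000 = 7.897500
Exact value: 7.875000
Error: 0.022500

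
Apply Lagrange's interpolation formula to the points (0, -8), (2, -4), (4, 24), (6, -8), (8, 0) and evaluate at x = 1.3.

Lagrange interpolation formula:
P(x) = Σ yᵢ × Lᵢ(x)
where Lᵢ(x) = Π_{j≠i} (x - xⱼ)/(xᵢ - xⱼ)

L_0(1.3) = (1.3 - 2)/(0 - 2) × (1.3 - 4)/(0 - 4) × (1.3 - 6)/(0 - 6) × (1.3 - 8)/(0 - 8) = 0.154990
L_1(1.3) = (1.3 - 0)/(2 - 0) × (1.3 - 4)/(2 - 4) × (1.3 - 6)/(2 - 6) × (1.3 - 8)/(2 - 8) = 1.151353
L_2(1.3) = (1.3 - 0)/(4 - 0) × (1.3 - 2)/(4 - 2) × (1.3 - 6)/(4 - 6) × (1.3 - 8)/(4 - 8) = -0.447748
L_3(1.3) = (1.3 - 0)/(6 - 0) × (1.3 - 2)/(6 - 2) × (1.3 - 4)/(6 - 4) × (1.3 - 8)/(6 - 8) = 0.171478
L_4(1.3) = (1.3 - 0)/(8 - 0) × (1.3 - 2)/(8 - 2) × (1.3 - 4)/(8 - 4) × (1.3 - 6)/(8 - 6) = -0.030073

P(1.3) = (-8)×L_0(1.3) + (-4)×L_1(1.3) + 24×L_2(1.3) + (-8)×L_3(1.3) + 0×L_4(1.3)
P(1.3) = -17.963119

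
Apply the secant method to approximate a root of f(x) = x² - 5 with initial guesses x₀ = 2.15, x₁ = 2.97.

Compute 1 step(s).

f(x) = x² - 5
x₀ = 2.15, x₁ = 2.97

Secant formula: x_{n+1} = x_n - f(x_n)(x_n - x_{n-1})/(f(x_n) - f(x_{n-1}))

Iteration 1:
  f(2.150000) = -0.377500
  f(2.970000) = 3.820900
  x_2 = 2.970000 - 3.820900×(2.970000 - 2.150000)/(3.820900 - (-0.377500))
       = 2.223730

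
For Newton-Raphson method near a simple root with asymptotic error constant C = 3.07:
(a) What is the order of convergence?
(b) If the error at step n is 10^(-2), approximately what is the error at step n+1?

(a) Newton-Raphson has quadratic (order 2) convergence near simple roots.
    This means |e_{n+1}| ≈ C|e_n|².

(b) With |e_n| = 10^(-2) and C = 3.07:
    |e_{n+1}| ≈ 3.07 × (10^(-2))² = 3.07 × 10^(-4)

(a) 2 (quadratic); (b) |e_{n+1}| ≈ 3.070e-04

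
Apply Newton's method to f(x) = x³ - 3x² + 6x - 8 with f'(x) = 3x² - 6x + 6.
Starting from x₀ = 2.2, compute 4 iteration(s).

f(x) = x³ - 3x² + 6x - 8
f'(x) = 3x² - 6x + 6
x₀ = 2.2

Newton-Raphson formula: x_{n+1} = x_n - f(x_n)/f'(x_n)

Iteration 1:
  f(2.200000) = 1.328000
  f'(2.200000) = 7.320000
  x_1 = 2.200000 - 1.328000/7.320000 = 2.018579
Iteration 2:
  f(2.018579) = 0.112517
  f'(2.018579) = 6.112511
  x_2 = 2.018579 - 0.112517/6.112511 = 2.000172
Iteration 3:
  f(2.000172) = 0.001029
  f'(2.000172) = 6.001029
  x_3 = 2.000172 - 0.001029/6.001029 = 2.000000
Iteration 4:
  f(2.000000) = 0.000000
  f'(2.000000) = 6.000000
  x_4 = 2.000000 - 0.000000/6.000000 = 2.000000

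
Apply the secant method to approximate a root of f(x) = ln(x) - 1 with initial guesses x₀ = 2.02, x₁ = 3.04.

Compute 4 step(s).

f(x) = ln(x) - 1
x₀ = 2.02, x₁ = 3.04

Secant formula: x_{n+1} = x_n - f(x_n)(x_n - x_{n-1})/(f(x_n) - f(x_{n-1}))

Iteration 1:
  f(2.020000) = -0.296902
  f(3.040000) = 0.111858
  x_2 = 3.040000 - 0.111858×(3.040000 - 2.020000)/(0.111858 - (-0.296902))
       = 2.760876
Iteration 2:
  f(3.040000) = 0.111858
  f(2.760876) = 0.015548
  x_3 = 2.760876 - 0.015548×(2.760876 - 3.040000)/(0.015548 - 0.111858)
       = 2.715815
Iteration 3:
  f(2.760876) = 0.015548
  f(2.715815) = -0.000908
  x_4 = 2.715815 - (-0.000908)×(2.715815 - 2.760876)/(-0.000908 - 0.015548)
       = 2.718301
Iteration 4:
  f(2.715815) = -0.000908
  f(2.718301) = 0.000007
  x_5 = 2.718301 - 0.000007×(2.718301 - 2.715815)/(0.000007 - (-0.000908))
       = 2.718282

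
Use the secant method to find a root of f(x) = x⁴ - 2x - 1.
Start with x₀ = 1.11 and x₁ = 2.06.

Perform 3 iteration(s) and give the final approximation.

f(x) = x⁴ - 2x - 1
x₀ = 1.11, x₁ = 2.06

Secant formula: x_{n+1} = x_n - f(x_n)(x_n - x_{n-1})/(f(x_n) - f(x_{n-1}))

Iteration 1:
  f(1.110000) = -1.701930
  f(2.060000) = 12.888141
  x_2 = 2.060000 - 12.888141×(2.060000 - 1.110000)/(12.888141 - (-1.701930))
       = 1.220817
Iteration 2:
  f(2.060000) = 12.888141
  f(1.220817) = -1.220357
  x_3 = 1.220817 - (-1.220357)×(1.220817 - 2.060000)/(-1.220357 - 12.888141)
       = 1.293405
Iteration 3:
  f(1.220817) = -1.220357
  f(1.293405) = -0.788227
  x_4 = 1.293405 - (-0.788227)×(1.293405 - 1.220817)/(-0.788227 - (-1.220357))
       = 1.425809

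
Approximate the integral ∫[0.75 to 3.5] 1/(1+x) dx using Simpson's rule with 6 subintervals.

f(x) = 1/(1+x)
a = 0.75, b = 3.5, n = 6
h = (b - a)/n = 0.458333

Simpson's rule: (h/3)[f(x₀) + 4f(x₁) + 2f(x₂) + ... + f(xₙ)]

x_0 = 0.7500, f(x_0) = 0.571429, coefficient = 1
x_1 = 1.2083, f(x_1) = 0.452830, coefficient = 4
x_2 = 1.6667, f(x_2) = 0.375000, coefficient = 2
x_3 = 2.1250, f(x_3) = 0.320000, coefficient = 4
x_4 = 2.5833, f(x_4) = 0.279070, coefficient = 2
x_5 = 3.0417, f(x_5) = 0.247423, coefficient = 4
x_6 = 3.5000, f(x_6) = 0.222222, coefficient = 1

I ≈ (0.458333/3) × 6.182802 = 0.944595
Exact value: 0.944462
Error: 0.000133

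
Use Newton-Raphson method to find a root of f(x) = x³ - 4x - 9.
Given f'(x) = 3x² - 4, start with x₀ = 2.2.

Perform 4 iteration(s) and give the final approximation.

f(x) = x³ - 4x - 9
f'(x) = 3x² - 4
x₀ = 2.2

Newton-Raphson formula: x_{n+1} = x_n - f(x_n)/f'(x_n)

Iteration 1:
  f(2.200000) = -7.152000
  f'(2.200000) = 10.520000
  x_1 = 2.200000 - (-7.152000)/10.520000 = 2.879848
Iteration 2:
  f(2.879848) = 3.364696
  f'(2.879848) = 20.880572
  x_2 = 2.879848 - 3.364696/20.880572 = 2.718708
Iteration 3:
  f(2.718708) = 0.220151
  f'(2.718708) = 18.174118
  x_3 = 2.718708 - 0.220151/18.174118 = 2.706594
Iteration 4:
  f(2.706594) = 0.001195
  f'(2.706594) = 17.976960
  x_4 = 2.706594 - 0.001195/17.976960 = 2.706528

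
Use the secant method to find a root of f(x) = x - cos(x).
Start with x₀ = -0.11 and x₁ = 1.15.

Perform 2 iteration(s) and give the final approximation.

f(x) = x - cos(x)
x₀ = -0.11, x₁ = 1.15

Secant formula: x_{n+1} = x_n - f(x_n)(x_n - x_{n-1})/(f(x_n) - f(x_{n-1}))

Iteration 1:
  f(-0.110000) = -1.103956
  f(1.150000) = 0.741513
  x_2 = 1.150000 - 0.741513×(1.150000 - (-0.110000))/(0.741513 - (-1.103956))
       = 0.643730
Iteration 2:
  f(1.150000) = 0.741513
  f(0.643730) = -0.156133
  x_3 = 0.643730 - (-0.156133)×(0.643730 - 1.150000)/(-0.156133 - 0.741513)
       = 0.731788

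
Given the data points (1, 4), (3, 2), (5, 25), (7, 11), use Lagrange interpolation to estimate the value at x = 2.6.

Lagrange interpolation formula:
P(x) = Σ yᵢ × Lᵢ(x)
where Lᵢ(x) = Π_{j≠i} (x - xⱼ)/(xᵢ - xⱼ)

L_0(2.6) = (2.6 - 3)/(1 - 3) × (2.6 - 5)/(1 - 5) × (2.6 - 7)/(1 - 7) = 0.088000
L_1(2.6) = (2.6 - 1)/(3 - 1) × (2.6 - 5)/(3 - 5) × (2.6 - 7)/(3 - 7) = 1.056000
L_2(2.6) = (2.6 - 1)/(5 - 1) × (2.6 - 3)/(5 - 3) × (2.6 - 7)/(5 - 7) = -0.176000
L_3(2.6) = (2.6 - 1)/(7 - 1) × (2.6 - 3)/(7 - 3) × (2.6 - 5)/(7 - 5) = 0.032000

P(2.6) = 4×L_0(2.6) + 2×L_1(2.6) + 25×L_2(2.6) + 11×L_3(2.6)
P(2.6) = -1.584000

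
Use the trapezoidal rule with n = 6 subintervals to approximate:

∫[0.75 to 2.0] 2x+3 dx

f(x) = 2x+3
a = 0.75, b = 2.0, n = 6
h = (b - a)/n = 0.208333

Trapezoidal rule: (h/2)[f(x₀) + 2f(x₁) + 2f(x₂) + ... + f(xₙ)]

x_0 = 0.7500, f(x_0) = 4.500000, coefficient = 1
x_1 = 0.9583, f(x_1) = 4.916667, coefficient = 2
x_2 = 1.1667, f(x_2) = 5.333333, coefficient = 2
x_3 = 1.3750, f(x_3) = 5.750000, coefficient = 2
x_4 = 1.5833, f(x_4) = 6.166667, coefficient = 2
x_5 = 1.7917, f(x_5) = 6.583333, coefficient = 2
x_6 = 2.0000, f(x_6) = 7.000000, coefficient = 1

I ≈ (0.208333/2) × 69.000000 = 7.187500
Exact value: 7.187500
Error: 0.000000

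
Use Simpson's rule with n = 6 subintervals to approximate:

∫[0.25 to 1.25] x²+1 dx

f(x) = x²+1
a = 0.25, b = 1.25, n = 6
h = (b - a)/n = 0.166667

Simpson's rule: (h/3)[f(x₀) + 4f(x₁) + 2f(x₂) + ... + f(xₙ)]

x_0 = 0.2500, f(x_0) = 1.062500, coefficient = 1
x_1 = 0.4167, f(x_1) = 1.173611, coefficient = 4
x_2 = 0.5833, f(x_2) = 1.340278, coefficient = 2
x_3 = 0.7500, f(x_3) = 1.562500, coefficient = 4
x_4 = 0.9167, f(x_4) = 1.840278, coefficient = 2
x_5 = 1.0833, f(x_5) = 2.173611, coefficient = 4
x_6 = 1.2500, f(x_6) = 2.562500, coefficient = 1

I ≈ (0.166667/3) × 29.625000 = 1.645833
Exact value: 1.645833
Error: 0.000000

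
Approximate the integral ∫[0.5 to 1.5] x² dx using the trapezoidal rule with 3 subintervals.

f(x) = x²
a = 0.5, b = 1.5, n = 3
h = (b - a)/n = 0.333333

Trapezoidal rule: (h/2)[f(x₀) + 2f(x₁) + 2f(x₂) + ... + f(xₙ)]

x_0 = 0.5000, f(x_0) = 0.250000, coefficient = 1
x_1 = 0.8333, f(x_1) = 0.694444, coefficient = 2
x_2 = 1.1667, f(x_2) = 1.361111, coefficient = 2
x_3 = 1.5000, f(x_3) = 2.250000, coefficient = 1

I ≈ (0.333333/2) × 6.611111 = 1.101852
Exact value: 1.083333
Error: 0.018519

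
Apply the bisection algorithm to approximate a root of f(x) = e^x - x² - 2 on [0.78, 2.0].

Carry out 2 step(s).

f(x) = e^x - x² - 2
Initial interval: [0.78, 2.0]

Iteration 1:
  c_1 = (0.780000 + 2.000000)/2 = 1.390000
  f(c_1) = f(1.390000) = 0.082750
  f(a) × f(c) < 0, new interval: [0.780000, 1.390000]
Iteration 2:
  c_2 = (0.780000 + 1.390000)/2 = 1.085000
  f(c_2) = f(1.085000) = -0.217785
  f(a) × f(c) ≥ 0, new interval: [1.085000, 1.390000]

After 2 iteration(s), the approximation is c_2 = 1.085000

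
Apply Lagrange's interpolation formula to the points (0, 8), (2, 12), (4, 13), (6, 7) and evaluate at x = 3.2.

Lagrange interpolation formula:
P(x) = Σ yᵢ × Lᵢ(x)
where Lᵢ(x) = Π_{j≠i} (x - xⱼ)/(xᵢ - xⱼ)

L_0(3.2) = (3.2 - 2)/(0 - 2) × (3.2 - 4)/(0 - 4) × (3.2 - 6)/(0 - 6) = -0.056000
L_1(3.2) = (3.2 - 0)/(2 - 0) × (3.2 - 4)/(2 - 4) × (3.2 - 6)/(2 - 6) = 0.448000
L_2(3.2) = (3.2 - 0)/(4 - 0) × (3.2 - 2)/(4 - 2) × (3.2 - 6)/(4 - 6) = 0.672000
L_3(3.2) = (3.2 - 0)/(6 - 0) × (3.2 - 2)/(6 - 2) × (3.2 - 4)/(6 - 4) = -0.064000

P(3.2) = 8×L_0(3.2) + 12×L_1(3.2) + 13×L_2(3.2) + 7×L_3(3.2)
P(3.2) = 13.216000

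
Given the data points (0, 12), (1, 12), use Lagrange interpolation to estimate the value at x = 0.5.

Lagrange interpolation formula:
P(x) = Σ yᵢ × Lᵢ(x)
where Lᵢ(x) = Π_{j≠i} (x - xⱼ)/(xᵢ - xⱼ)

L_0(0.5) = (0.5 - 1)/(0 - 1) = 0.500000
L_1(0.5) = (0.5 - 0)/(1 - 0) = 0.500000

P(0.5) = 12×L_0(0.5) + 12×L_1(0.5)
P(0.5) = 12.000000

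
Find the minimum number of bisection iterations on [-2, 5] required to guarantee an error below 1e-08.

We need (b-a)/2^n ≤ 1e-08
(5 - (-2))/2^n ≤ 1e-08
7/2^n ≤ 1e-08
2^n ≥ 700000000
n ≥ log₂(700000000) = 29.38
n ≥ 30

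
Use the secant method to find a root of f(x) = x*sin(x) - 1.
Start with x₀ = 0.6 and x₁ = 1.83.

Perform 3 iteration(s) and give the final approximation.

f(x) = x*sin(x) - 1
x₀ = 0.6, x₁ = 1.83

Secant formula: x_{n+1} = x_n - f(x_n)(x_n - x_{n-1})/(f(x_n) - f(x_{n-1}))

Iteration 1:
  f(0.600000) = -0.661215
  f(1.830000) = 0.768868
  x_2 = 1.830000 - 0.768868×(1.830000 - 0.600000)/(0.768868 - (-0.661215))
       = 1.168704
Iteration 2:
  f(1.830000) = 0.768868
  f(1.168704) = 0.075493
  x_3 = 1.168704 - 0.075493×(1.168704 - 1.830000)/(0.075493 - 0.768868)
       = 1.096704
Iteration 3:
  f(1.168704) = 0.075493
  f(1.096704) = -0.024255
  x_4 = 1.096704 - (-0.024255)×(1.096704 - 1.168704)/(-0.024255 - 0.075493)
       = 1.114211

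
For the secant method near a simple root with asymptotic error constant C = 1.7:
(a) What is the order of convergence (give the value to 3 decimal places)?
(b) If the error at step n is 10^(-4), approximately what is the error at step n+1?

(a) Secant method has superlinear convergence with order φ = (1+√5)/2 ≈ 1.618.
    This means |e_{n+1}| ≈ C|e_n|^1.618.

(b) With |e_n| = 10^(-4) and C = 1.7:
    |e_{n+1}| ≈ 1.7 × (10^(-4))^1.618 = 1.7 × 10^(-6.47)

(a) ≈ 1.618 (golden ratio); (b) |e_{n+1}| ≈ 5.732e-07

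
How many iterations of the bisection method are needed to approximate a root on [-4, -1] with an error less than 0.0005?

We need (b-a)/2^n ≤ 0.0005
(-1 - (-4))/2^n ≤ 0.0005
3/2^n ≤ 0.0005
2^n ≥ 6000
n ≥ log₂(6000) = 12.55
n ≥ 13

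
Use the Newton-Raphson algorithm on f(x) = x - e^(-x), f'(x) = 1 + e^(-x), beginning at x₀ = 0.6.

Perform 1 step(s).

f(x) = x - e^(-x)
f'(x) = 1 + e^(-x)
x₀ = 0.6

Newton-Raphson formula: x_{n+1} = x_n - f(x_n)/f'(x_n)

Iteration 1:
  f(0.600000) = 0.051188
  f'(0.600000) = 1.548812
  x_1 = 0.600000 - 0.051188/1.548812 = 0.566950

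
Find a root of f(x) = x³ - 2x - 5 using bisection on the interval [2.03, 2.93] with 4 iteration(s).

f(x) = x³ - 2x - 5
Initial interval: [2.03, 2.93]

Iteration 1:
  c_1 = (2.030000 + 2.930000)/2 = 2.480000
  f(c_1) = f(2.480000) = 5.292992
  f(a) × f(c) < 0, new interval: [2.030000, 2.480000]
Iteration 2:
  c_2 = (2.030000 + 2.480000)/2 = 2.255000
  f(c_2) = f(2.255000) = 1.956731
  f(a) × f(c) < 0, new interval: [2.030000, 2.255000]
Iteration 3:
  c_3 = (2.030000 + 2.255000)/2 = 2.142500
  f(c_3) = f(2.142500) = 0.549731
  f(a) × f(c) < 0, new interval: [2.030000, 2.142500]
Iteration 4:
  c_4 = (2.030000 + 2.142500)/2 = 2.086250
  f(c_4) = f(2.086250) = -0.092224
  f(a) × f(c) ≥ 0, new interval: [2.086250, 2.142500]

After 4 iteration(s), the approximation is c_4 = 2.086250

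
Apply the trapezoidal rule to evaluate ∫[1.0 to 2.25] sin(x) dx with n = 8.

f(x) = sin(x)
a = 1.0, b = 2.25, n = 8
h = (b - a)/n = 0.156250

Trapezoidal rule: (h/2)[f(x₀) + 2f(x₁) + 2f(x₂) + ... + f(xₙ)]

x_0 = 1.0000, f(x_0) = 0.841471, coefficient = 1
x_1 = 1.1562, f(x_1) = 0.915299, coefficient = 2
x_2 = 1.3125, f(x_2) = 0.966827, coefficient = 2
x_3 = 1.4688, f(x_3) = 0.994798, coefficient = 2
x_4 = 1.6250, f(x_4) = 0.998531, coefficient = 2
x_5 = 1.7812, f(x_5) = 0.977936, coefficient = 2
x_6 = 1.9375, f(x_6) = 0.933514, coefficient = 2
x_7 = 2.0938, f(x_7) = 0.866348, coefficient = 2
x_8 = 2.2500, f(x_8) = 0.778073, coefficient = 1

I ≈ (0.156250/2) × 14.926050 = 1.166098
Exact value: 1.168476
Error: 0.002378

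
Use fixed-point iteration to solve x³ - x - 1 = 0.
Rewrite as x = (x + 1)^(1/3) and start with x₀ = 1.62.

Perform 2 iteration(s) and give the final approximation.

Equation: x³ - x - 1 = 0
Fixed-point form: x = (x + 1)^(1/3)
x₀ = 1.62

x_1 = g(1.620000) = 1.378586
x_2 = g(1.378586) = 1.334872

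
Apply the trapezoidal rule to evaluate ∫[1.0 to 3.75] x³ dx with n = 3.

f(x) = x³
a = 1.0, b = 3.75, n = 3
h = (b - a)/n = 0.916667

Trapezoidal rule: (h/2)[f(x₀) + 2f(x₁) + 2f(x₂) + ... + f(xₙ)]

x_0 = 1.0000, f(x_0) = 1.000000, coefficient = 1
x_1 = 1.9167, f(x_1) = 7.041088, coefficient = 2
x_2 = 2.8333, f(x_2) = 22.745370, coefficient = 2
x_3 = 3.7500, f(x_3) = 52.734375, coefficient = 1

I ≈ (0.916667/2) × 113.307292 = 51.932509
Exact value: 49.188477
Error: 2.744032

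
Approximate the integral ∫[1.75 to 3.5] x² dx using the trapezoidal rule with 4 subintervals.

f(x) = x²
a = 1.75, b = 3.5, n = 4
h = (b - a)/n = 0.437500

Trapezoidal rule: (h/2)[f(x₀) + 2f(x₁) + 2f(x₂) + ... + f(xₙ)]

x_0 = 1.7500, f(x_0) = 3.062500, coefficient = 1
x_1 = 2.1875, f(x_1) = 4.785156, coefficient = 2
x_2 = 2.6250, f(x_2) = 6.890625, coefficient = 2
x_3 = 3.0625, f(x_3) = 9.378906, coefficient = 2
x_4 = 3.5000, f(x_4) = 12.250000, coefficient = 1

I ≈ (0.437500/2) × 57.421875 = 12.561035
Exact value: 12.505208
Error: 0.055827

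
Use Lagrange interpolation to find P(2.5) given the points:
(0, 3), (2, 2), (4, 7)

Lagrange interpolation formula:
P(x) = Σ yᵢ × Lᵢ(x)
where Lᵢ(x) = Π_{j≠i} (x - xⱼ)/(xᵢ - xⱼ)

L_0(2.5) = (2.5 - 2)/(0 - 2) × (2.5 - 4)/(0 - 4) = -0.093750
L_1(2.5) = (2.5 - 0)/(2 - 0) × (2.5 - 4)/(2 - 4) = 0.937500
L_2(2.5) = (2.5 - 0)/(4 - 0) × (2.5 - 2)/(4 - 2) = 0.156250

P(2.5) = 3×L_0(2.5) + 2×L_1(2.5) + 7×L_2(2.5)
P(2.5) = 2.687500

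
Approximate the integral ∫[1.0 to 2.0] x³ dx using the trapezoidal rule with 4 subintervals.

f(x) = x³
a = 1.0, b = 2.0, n = 4
h = (b - a)/n = 0.250000

Trapezoidal rule: (h/2)[f(x₀) + 2f(x₁) + 2f(x₂) + ... + f(xₙ)]

x_0 = 1.0000, f(x_0) = 1.000000, coefficient = 1
x_1 = 1.2500, f(x_1) = 1.953125, coefficient = 2
x_2 = 1.5000, f(x_2) = 3.375000, coefficient = 2
x_3 = 1.7500, f(x_3) = 5.359375, coefficient = 2
x_4 = 2.0000, f(x_4) = 8.000000, coefficient = 1

I ≈ (0.250000/2) × 30.375000 = 3.796875
Exact value: 3.750000
Error: 0.046875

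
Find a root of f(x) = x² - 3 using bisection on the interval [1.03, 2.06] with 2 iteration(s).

f(x) = x² - 3
Initial interval: [1.03, 2.06]

Iteration 1:
  c_1 = (1.030000 + 2.060000)/2 = 1.545000
  f(c_1) = f(1.545000) = -0.612975
  f(a) × f(c) ≥ 0, new interval: [1.545000, 2.060000]
Iteration 2:
  c_2 = (1.545000 + 2.060000)/2 = 1.802500
  f(c_2) = f(1.802500) = 0.249006
  f(a) × f(c) < 0, new interval: [1.545000, 1.802500]

After 2 iteration(s), the approximation is c_2 = 1.802500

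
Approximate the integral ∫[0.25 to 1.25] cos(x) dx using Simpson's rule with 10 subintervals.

f(x) = cos(x)
a = 0.25, b = 1.25, n = 10
h = (b - a)/n = 0.100000

Simpson's rule: (h/3)[f(x₀) + 4f(x₁) + 2f(x₂) + ... + f(xₙ)]

x_0 = 0.2500, f(x_0) = 0.968912, coefficient = 1
x_1 = 0.3500, f(x_1) = 0.939373, coefficient = 4
x_2 = 0.4500, f(x_2) = 0.900447, coefficient = 2
x_3 = 0.5500, f(x_3) = 0.852525, coefficient = 4
x_4 = 0.6500, f(x_4) = 0.796084, coefficient = 2
x_5 = 0.7500, f(x_5) = 0.731689, coefficient = 4
x_6 = 0.8500, f(x_6) = 0.659983, coefficient = 2
x_7 = 0.9500, f(x_7) = 0.581683, coefficient = 4
x_8 = 1.0500, f(x_8) = 0.497571, coefficient = 2
x_9 = 1.1500, f(x_9) = 0.408487, coefficient = 4
x_10 = 1.2500, f(x_10) = 0.315322, coefficient = 1

I ≈ (0.100000/3) × 21.047432 = 0.701581
Exact value: 0.701581
Error: 0.000000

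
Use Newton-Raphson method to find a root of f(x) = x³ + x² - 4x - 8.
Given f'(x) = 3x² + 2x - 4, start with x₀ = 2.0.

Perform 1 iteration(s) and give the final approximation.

f(x) = x³ + x² - 4x - 8
f'(x) = 3x² + 2x - 4
x₀ = 2.0

Newton-Raphson formula: x_{n+1} = x_n - f(x_n)/f'(x_n)

Iteration 1:
  f(2.000000) = -4.000000
  f'(2.000000) = 12.000000
  x_1 = 2.000000 - (-4.000000)/12.000000 = 2.333333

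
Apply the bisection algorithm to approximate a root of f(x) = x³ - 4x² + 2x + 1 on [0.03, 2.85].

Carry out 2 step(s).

f(x) = x³ - 4x² + 2x + 1
Initial interval: [0.03, 2.85]

Iteration 1:
  c_1 = (0.030000 + 2.850000)/2 = 1.440000
  f(c_1) = f(1.440000) = -1.428416
  f(a) × f(c) < 0, new interval: [0.030000, 1.440000]
Iteration 2:
  c_2 = (0.030000 + 1.440000)/2 = 0.735000
  f(c_2) = f(0.735000) = 0.706165
  f(a) × f(c) ≥ 0, new interval: [0.735000, 1.440000]

After 2 iteration(s), the approximation is c_2 = 0.735000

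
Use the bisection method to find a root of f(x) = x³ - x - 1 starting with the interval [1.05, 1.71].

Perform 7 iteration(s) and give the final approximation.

f(x) = x³ - x - 1
Initial interval: [1.05, 1.71]

Iteration 1:
  c_1 = (1.050000 + 1.710000)/2 = 1.380000
  f(c_1) = f(1.380000) = 0.248072
  f(a) × f(c) < 0, new interval: [1.050000, 1.380000]
Iteration 2:
  c_2 = (1.050000 + 1.380000)/2 = 1.215000
  f(c_2) = f(1.215000) = -0.421387
  f(a) × f(c) ≥ 0, new interval: [1.215000, 1.380000]
Iteration 3:
  c_3 = (1.215000 + 1.380000)/2 = 1.297500
  f(c_3) = f(1.297500) = -0.113151
  f(a) × f(c) ≥ 0, new interval: [1.297500, 1.380000]
Iteration 4:
  c_4 = (1.297500 + 1.380000)/2 = 1.338750
  f(c_4) = f(1.338750) = 0.060627
  f(a) × f(c) < 0, new interval: [1.297500, 1.338750]
Iteration 5:
  c_5 = (1.297500 + 1.338750)/2 = 1.318125
  f(c_5) = f(1.318125) = -0.027944
  f(a) × f(c) ≥ 0, new interval: [1.318125, 1.338750]
Iteration 6:
  c_6 = (1.318125 + 1.338750)/2 = 1.328437
  f(c_6) = f(1.328437) = 0.015918
  f(a) × f(c) < 0, new interval: [1.318125, 1.328437]
Iteration 7:
  c_7 = (1.318125 + 1.328437)/2 = 1.323281
  f(c_7) = f(1.323281) = -0.006119
  f(a) × f(c) ≥ 0, new interval: [1.323281, 1.328437]

After 7 iteration(s), the approximation is c_7 = 1.323281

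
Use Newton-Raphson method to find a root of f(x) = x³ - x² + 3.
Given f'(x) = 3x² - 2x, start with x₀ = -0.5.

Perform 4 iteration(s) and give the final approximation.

f(x) = x³ - x² + 3
f'(x) = 3x² - 2x
x₀ = -0.5

Newton-Raphson formula: x_{n+1} = x_n - f(x_n)/f'(x_n)

Iteration 1:
  f(-0.500000) = 2.625000
  f'(-0.500000) = 1.750000
  x_1 = -0.500000 - 2.625000/1.750000 = -2.000000
Iteration 2:
  f(-2.000000) = -9.000000
  f'(-2.000000) = 16.000000
  x_2 = -2.000000 - (-9.000000)/16.000000 = -1.437500
Iteration 3:
  f(-1.437500) = -2.036865
  f'(-1.437500) = 9.074219
  x_3 = -1.437500 - (-2.036865)/9.074219 = -1.213033
Iteration 4:
  f(-1.213033) = -0.256363
  f'(-1.213033) = 6.840411
  x_4 = -1.213033 - (-0.256363)/6.840411 = -1.175555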